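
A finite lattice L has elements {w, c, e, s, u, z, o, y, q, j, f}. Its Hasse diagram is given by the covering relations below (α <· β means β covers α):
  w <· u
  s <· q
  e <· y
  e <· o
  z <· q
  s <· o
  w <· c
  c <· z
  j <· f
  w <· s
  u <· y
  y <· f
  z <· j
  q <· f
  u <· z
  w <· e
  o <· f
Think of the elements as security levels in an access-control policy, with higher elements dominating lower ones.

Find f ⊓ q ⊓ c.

c

Common lower bounds of {f, q, c}: c, w.
The greatest among these is c.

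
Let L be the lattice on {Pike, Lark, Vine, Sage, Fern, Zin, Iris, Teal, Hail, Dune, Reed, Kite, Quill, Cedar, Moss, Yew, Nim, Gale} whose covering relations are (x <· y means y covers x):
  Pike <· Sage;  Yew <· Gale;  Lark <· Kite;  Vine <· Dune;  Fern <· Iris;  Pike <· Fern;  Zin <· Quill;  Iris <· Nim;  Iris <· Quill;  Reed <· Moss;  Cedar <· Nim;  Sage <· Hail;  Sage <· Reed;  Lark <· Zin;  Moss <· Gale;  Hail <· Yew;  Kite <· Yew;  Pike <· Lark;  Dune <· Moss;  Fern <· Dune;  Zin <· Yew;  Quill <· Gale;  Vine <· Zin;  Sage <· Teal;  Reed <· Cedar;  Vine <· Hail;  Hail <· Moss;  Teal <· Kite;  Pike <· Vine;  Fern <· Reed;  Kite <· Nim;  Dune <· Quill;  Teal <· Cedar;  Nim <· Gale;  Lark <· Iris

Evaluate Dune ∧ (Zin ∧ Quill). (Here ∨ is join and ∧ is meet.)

Vine

Zin ∧ Quill = Zin
Dune ∧ Zin = Vine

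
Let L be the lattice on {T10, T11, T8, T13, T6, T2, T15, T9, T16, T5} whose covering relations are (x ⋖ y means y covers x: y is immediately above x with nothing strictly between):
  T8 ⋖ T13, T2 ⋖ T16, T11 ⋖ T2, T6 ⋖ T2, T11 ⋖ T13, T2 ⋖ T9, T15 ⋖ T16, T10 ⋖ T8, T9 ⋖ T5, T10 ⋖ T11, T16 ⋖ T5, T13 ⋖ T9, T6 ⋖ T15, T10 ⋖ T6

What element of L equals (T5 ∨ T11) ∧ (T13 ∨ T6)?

T5 ∨ T11 = T5
T13 ∨ T6 = T9
T5 ∧ T9 = T9

T9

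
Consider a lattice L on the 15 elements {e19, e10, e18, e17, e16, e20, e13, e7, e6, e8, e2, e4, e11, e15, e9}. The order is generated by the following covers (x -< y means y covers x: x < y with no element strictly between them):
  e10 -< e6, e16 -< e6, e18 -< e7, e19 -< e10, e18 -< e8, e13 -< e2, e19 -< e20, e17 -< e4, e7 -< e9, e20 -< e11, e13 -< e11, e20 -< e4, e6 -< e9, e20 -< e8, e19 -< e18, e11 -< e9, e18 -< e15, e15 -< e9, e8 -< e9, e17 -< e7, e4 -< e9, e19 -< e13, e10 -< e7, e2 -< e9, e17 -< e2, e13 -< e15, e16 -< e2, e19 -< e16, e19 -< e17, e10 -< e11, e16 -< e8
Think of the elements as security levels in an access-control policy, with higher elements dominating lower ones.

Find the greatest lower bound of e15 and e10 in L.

Common lower bounds of {e15, e10}: e19.
The greatest among these is e19.

e19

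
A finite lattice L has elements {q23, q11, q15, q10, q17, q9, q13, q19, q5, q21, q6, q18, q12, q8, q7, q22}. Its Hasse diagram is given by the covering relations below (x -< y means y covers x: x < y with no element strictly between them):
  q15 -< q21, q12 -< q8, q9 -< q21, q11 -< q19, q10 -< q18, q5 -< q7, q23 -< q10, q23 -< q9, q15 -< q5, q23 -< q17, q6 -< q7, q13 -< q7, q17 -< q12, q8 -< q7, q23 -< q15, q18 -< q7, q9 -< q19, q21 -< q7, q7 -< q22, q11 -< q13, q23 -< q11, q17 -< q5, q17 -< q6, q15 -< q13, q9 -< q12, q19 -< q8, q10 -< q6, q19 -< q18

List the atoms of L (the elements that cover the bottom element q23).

The atoms are exactly the elements that cover q23: q10, q11, q15, q17, q9.

q10, q11, q15, q17, q9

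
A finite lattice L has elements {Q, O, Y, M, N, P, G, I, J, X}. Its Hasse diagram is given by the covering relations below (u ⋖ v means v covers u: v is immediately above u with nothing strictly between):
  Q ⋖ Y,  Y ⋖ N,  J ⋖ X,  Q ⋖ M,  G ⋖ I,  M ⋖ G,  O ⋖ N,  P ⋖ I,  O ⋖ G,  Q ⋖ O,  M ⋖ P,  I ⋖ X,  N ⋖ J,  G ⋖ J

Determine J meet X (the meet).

J

Common lower bounds of {J, X}: G, J, M, N, O, Q, Y.
The greatest among these is J.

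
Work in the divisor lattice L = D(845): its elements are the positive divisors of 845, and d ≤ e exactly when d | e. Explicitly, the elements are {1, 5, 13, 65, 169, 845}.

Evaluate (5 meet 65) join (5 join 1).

5 ∧ 65 = 5
5 ∨ 1 = 5
5 ∨ 5 = 5

5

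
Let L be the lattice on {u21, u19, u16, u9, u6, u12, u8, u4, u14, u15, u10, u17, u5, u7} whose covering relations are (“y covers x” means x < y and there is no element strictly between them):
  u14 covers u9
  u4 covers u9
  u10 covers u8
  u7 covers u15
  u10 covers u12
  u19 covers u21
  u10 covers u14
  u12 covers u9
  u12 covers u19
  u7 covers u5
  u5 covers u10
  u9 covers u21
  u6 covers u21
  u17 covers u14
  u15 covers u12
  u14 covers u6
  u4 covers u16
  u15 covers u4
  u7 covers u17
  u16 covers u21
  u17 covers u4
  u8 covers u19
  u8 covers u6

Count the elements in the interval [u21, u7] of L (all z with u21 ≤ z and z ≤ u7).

14

The interval [u21, u7] = {u10, u12, u14, u15, u16, u17, u19, u21, u4, u5, u6, u7, u8, u9}, which has 14 elements.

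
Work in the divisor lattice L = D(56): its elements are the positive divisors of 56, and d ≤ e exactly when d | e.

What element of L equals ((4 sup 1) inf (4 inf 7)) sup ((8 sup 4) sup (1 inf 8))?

4 ∨ 1 = 4
4 ∧ 7 = 1
4 ∧ 1 = 1
8 ∨ 4 = 8
1 ∧ 8 = 1
8 ∨ 1 = 8
1 ∨ 8 = 8

8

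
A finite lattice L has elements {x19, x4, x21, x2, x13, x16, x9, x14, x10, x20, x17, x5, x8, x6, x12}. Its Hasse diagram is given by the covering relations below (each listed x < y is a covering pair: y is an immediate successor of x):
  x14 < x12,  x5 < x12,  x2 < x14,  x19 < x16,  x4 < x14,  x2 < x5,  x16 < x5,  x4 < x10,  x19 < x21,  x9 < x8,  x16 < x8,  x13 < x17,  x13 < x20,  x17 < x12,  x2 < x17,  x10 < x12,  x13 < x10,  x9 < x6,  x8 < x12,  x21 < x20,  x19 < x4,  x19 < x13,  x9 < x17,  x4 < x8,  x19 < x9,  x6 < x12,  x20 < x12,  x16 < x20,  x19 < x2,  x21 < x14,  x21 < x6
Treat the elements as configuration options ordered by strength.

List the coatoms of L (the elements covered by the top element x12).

The coatoms are exactly the elements covered by x12: x10, x14, x17, x20, x5, x6, x8.

x10, x14, x17, x20, x5, x6, x8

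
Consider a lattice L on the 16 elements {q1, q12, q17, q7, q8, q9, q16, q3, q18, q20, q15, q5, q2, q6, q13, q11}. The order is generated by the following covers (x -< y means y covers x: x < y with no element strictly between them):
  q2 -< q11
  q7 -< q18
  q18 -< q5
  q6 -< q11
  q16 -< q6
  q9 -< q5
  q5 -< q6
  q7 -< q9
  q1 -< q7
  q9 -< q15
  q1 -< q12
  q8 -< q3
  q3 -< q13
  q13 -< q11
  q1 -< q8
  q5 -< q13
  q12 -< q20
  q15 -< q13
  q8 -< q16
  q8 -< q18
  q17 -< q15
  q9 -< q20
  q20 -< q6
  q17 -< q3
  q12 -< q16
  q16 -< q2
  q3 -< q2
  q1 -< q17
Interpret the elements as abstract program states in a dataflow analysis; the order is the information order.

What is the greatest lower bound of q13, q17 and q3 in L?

q17

Common lower bounds of {q13, q17, q3}: q1, q17.
The greatest among these is q17.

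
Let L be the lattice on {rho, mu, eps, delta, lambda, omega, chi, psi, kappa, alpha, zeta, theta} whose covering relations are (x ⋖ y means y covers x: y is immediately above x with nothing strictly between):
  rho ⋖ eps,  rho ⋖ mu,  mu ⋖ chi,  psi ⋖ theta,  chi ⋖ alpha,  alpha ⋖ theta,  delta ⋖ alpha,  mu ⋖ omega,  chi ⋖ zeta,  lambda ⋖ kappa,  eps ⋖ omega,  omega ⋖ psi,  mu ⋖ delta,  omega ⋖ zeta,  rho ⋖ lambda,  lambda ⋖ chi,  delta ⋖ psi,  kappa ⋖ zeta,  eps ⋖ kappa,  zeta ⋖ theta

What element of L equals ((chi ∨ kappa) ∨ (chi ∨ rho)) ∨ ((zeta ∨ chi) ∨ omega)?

zeta

chi ∨ kappa = zeta
chi ∨ rho = chi
zeta ∨ chi = zeta
zeta ∨ chi = zeta
zeta ∨ omega = zeta
zeta ∨ zeta = zeta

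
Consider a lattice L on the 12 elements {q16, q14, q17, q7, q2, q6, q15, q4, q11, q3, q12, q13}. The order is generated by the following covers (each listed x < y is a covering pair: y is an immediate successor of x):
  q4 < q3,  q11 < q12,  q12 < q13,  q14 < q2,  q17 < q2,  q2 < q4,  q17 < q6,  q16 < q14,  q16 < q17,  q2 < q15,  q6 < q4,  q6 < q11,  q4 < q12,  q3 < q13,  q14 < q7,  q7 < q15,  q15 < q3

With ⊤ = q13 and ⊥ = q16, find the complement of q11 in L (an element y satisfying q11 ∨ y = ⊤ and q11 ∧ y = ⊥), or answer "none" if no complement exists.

Need y with q11 ∨ y = q13 and q11 ∧ y = q16.
Checking each element gives: q7.

q7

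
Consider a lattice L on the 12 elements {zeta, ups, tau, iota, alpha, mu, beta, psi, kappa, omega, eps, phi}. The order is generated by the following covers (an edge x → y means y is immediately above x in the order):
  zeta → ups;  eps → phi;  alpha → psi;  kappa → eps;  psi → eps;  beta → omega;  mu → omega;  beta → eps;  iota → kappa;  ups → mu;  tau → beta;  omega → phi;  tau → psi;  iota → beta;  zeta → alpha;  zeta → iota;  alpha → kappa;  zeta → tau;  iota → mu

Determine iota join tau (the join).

Common upper bounds of {iota, tau}: beta, eps, omega, phi.
The least among these is beta.

beta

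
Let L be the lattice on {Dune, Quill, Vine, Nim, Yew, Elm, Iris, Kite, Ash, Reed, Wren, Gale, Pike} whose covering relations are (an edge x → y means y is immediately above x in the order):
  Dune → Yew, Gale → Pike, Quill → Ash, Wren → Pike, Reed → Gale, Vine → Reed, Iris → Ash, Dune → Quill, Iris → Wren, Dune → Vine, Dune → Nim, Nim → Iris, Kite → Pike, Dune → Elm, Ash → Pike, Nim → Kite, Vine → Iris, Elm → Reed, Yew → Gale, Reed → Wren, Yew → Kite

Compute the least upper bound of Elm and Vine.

Common upper bounds of {Elm, Vine}: Gale, Pike, Reed, Wren.
The least among these is Reed.

Reed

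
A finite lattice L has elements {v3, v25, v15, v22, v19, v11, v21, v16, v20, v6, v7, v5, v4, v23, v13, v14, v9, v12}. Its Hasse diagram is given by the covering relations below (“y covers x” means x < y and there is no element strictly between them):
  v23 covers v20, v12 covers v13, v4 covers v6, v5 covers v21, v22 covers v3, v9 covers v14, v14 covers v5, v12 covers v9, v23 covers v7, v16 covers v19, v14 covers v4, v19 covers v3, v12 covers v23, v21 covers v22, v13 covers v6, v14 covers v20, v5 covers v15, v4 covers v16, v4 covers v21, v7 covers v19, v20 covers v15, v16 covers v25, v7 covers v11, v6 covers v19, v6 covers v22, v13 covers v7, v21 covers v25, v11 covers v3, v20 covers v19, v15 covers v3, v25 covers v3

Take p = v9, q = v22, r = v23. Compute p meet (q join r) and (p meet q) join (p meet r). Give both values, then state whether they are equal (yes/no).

q join r = v12, so p meet (q join r) = v9 meet v12 = v9.
p meet q = v22 and p meet r = v20, so (p meet q) join (p meet r) = v22 join v20 = v14.
Equal: no.

v9; v14; no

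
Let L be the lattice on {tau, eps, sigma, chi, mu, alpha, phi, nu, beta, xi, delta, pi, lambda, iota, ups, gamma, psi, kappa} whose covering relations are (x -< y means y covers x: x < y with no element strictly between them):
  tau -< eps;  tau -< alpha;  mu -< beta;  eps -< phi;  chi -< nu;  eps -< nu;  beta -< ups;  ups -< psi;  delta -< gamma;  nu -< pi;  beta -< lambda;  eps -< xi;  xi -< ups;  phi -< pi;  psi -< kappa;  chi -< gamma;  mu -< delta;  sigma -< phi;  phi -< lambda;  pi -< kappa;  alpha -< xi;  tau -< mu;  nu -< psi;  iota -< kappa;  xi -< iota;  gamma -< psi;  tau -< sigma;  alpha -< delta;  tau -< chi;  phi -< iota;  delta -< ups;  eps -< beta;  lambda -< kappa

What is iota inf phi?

phi

Common lower bounds of {iota, phi}: eps, phi, sigma, tau.
The greatest among these is phi.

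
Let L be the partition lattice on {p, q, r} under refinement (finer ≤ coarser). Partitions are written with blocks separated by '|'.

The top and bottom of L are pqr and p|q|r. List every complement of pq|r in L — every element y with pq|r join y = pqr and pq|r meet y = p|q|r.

Need y with pq|r ∨ y = pqr and pq|r ∧ y = p|q|r.
Checking each element gives: pr|q, p|qr.

pr|q, p|qr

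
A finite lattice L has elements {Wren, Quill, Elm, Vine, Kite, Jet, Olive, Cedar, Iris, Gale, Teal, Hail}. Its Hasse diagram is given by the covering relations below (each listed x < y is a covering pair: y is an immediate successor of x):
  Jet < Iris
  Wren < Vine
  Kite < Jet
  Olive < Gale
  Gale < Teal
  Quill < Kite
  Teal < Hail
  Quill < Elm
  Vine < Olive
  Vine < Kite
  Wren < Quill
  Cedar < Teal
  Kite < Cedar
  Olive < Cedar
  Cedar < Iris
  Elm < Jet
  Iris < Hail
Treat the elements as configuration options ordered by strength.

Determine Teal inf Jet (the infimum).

Common lower bounds of {Teal, Jet}: Kite, Quill, Vine, Wren.
The greatest among these is Kite.

Kite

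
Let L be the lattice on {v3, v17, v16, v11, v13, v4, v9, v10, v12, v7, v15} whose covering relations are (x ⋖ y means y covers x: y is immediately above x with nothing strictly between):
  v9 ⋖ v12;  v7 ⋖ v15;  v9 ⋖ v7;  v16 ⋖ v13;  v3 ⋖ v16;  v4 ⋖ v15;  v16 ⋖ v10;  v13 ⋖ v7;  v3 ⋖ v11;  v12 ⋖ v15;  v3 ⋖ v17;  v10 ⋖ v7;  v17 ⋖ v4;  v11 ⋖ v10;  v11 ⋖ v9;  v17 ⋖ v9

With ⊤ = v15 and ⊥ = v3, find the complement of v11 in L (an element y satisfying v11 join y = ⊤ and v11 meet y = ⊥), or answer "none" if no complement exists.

Need y with v11 ∨ y = v15 and v11 ∧ y = v3.
Checking each element gives: v4.

v4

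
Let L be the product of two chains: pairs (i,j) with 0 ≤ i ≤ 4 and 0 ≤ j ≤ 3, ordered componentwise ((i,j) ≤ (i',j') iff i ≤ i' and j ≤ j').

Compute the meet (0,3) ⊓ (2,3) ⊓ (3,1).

(0,1)

Common lower bounds of {(0,3), (2,3), (3,1)}: (0,0), (0,1).
The greatest among these is (0,1).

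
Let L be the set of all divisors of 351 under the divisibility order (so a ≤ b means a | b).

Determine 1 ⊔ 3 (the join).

3

In the divisibility order, the join is the least common multiple: lcm(1, 3) = 3.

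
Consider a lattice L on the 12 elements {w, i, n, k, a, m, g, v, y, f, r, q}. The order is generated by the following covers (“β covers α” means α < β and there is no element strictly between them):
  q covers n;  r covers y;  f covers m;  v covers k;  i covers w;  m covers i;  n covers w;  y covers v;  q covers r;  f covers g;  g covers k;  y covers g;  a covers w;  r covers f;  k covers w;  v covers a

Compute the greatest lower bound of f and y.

Common lower bounds of {f, y}: g, k, w.
The greatest among these is g.

g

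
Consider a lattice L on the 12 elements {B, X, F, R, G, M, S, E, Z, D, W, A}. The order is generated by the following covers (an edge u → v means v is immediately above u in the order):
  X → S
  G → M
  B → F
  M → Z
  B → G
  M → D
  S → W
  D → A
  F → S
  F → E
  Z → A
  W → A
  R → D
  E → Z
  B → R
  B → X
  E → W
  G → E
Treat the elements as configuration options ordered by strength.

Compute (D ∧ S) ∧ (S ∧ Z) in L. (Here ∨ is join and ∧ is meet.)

D ∧ S = B
S ∧ Z = F
B ∧ F = B

B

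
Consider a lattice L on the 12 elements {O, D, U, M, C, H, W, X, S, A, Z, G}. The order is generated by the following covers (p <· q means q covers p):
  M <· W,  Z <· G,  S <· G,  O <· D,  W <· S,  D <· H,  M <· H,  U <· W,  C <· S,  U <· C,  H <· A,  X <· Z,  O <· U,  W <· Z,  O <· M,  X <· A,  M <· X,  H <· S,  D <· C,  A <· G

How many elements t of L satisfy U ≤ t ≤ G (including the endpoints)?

The interval [U, G] = {C, G, S, U, W, Z}, which has 6 elements.

6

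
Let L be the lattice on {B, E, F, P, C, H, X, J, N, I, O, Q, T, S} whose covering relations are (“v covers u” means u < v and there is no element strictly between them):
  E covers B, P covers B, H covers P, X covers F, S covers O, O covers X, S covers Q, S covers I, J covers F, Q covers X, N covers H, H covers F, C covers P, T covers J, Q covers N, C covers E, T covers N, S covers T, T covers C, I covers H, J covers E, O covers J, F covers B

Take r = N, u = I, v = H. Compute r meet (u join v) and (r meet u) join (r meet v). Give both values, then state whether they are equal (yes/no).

H; H; yes

u join v = I, so r meet (u join v) = N meet I = H.
r meet u = H and r meet v = H, so (r meet u) join (r meet v) = H join H = H.
Equal: yes.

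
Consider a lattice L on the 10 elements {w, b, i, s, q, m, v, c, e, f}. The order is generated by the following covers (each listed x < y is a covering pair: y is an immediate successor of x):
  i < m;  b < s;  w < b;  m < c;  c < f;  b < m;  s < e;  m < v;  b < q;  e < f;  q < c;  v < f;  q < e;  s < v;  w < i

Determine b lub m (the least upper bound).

Common upper bounds of {b, m}: c, f, m, v.
The least among these is m.

m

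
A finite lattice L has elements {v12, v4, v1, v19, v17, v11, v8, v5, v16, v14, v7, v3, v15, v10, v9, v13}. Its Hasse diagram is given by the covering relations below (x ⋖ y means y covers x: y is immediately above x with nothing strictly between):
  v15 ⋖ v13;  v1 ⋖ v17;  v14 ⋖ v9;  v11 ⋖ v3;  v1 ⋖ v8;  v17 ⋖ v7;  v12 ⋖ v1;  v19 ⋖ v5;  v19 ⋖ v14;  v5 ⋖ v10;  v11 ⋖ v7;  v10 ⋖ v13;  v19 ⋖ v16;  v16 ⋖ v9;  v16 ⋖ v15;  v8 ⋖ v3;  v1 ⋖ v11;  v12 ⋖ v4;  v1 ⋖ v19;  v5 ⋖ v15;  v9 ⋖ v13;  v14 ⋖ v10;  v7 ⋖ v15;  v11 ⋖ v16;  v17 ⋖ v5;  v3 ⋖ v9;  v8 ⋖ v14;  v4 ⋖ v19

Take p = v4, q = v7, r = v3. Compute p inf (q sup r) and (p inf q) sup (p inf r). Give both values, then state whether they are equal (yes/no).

q sup r = v13, so p inf (q sup r) = v4 inf v13 = v4.
p inf q = v12 and p inf r = v12, so (p inf q) sup (p inf r) = v12 sup v12 = v12.
Equal: no.

v4; v12; no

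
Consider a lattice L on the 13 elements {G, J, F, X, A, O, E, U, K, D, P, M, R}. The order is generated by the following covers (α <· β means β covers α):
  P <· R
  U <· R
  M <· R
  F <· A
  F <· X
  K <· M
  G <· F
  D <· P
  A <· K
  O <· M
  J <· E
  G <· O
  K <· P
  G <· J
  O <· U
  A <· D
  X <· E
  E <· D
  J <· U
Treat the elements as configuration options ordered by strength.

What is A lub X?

D

Common upper bounds of {A, X}: D, P, R.
The least among these is D.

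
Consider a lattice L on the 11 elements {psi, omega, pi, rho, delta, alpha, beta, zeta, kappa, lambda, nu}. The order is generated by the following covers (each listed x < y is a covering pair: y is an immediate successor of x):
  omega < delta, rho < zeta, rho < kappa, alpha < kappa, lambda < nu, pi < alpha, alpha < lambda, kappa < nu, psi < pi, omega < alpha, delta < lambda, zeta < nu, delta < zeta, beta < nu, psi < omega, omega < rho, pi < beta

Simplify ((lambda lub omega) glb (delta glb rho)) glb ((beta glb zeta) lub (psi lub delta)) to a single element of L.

lambda ∨ omega = lambda
delta ∧ rho = omega
lambda ∧ omega = omega
beta ∧ zeta = psi
psi ∨ delta = delta
psi ∨ delta = delta
omega ∧ delta = omega

omega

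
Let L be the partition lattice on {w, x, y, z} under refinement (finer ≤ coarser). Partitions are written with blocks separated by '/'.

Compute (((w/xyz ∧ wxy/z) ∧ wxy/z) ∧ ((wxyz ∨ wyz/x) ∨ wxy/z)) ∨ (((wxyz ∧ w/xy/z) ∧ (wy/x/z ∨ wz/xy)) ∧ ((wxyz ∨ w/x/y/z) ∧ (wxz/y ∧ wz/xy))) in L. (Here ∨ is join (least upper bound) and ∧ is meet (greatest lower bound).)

w/xyz ∧ wxy/z = w/xy/z
w/xy/z ∧ wxy/z = w/xy/z
wxyz ∨ wyz/x = wxyz
wxyz ∨ wxy/z = wxyz
w/xy/z ∧ wxyz = w/xy/z
wxyz ∧ w/xy/z = w/xy/z
wy/x/z ∨ wz/xy = wxyz
w/xy/z ∧ wxyz = w/xy/z
wxyz ∨ w/x/y/z = wxyz
wxz/y ∧ wz/xy = wz/x/y
wxyz ∧ wz/x/y = wz/x/y
w/xy/z ∧ wz/x/y = w/x/y/z
w/xy/z ∨ w/x/y/z = w/xy/z

w/xy/z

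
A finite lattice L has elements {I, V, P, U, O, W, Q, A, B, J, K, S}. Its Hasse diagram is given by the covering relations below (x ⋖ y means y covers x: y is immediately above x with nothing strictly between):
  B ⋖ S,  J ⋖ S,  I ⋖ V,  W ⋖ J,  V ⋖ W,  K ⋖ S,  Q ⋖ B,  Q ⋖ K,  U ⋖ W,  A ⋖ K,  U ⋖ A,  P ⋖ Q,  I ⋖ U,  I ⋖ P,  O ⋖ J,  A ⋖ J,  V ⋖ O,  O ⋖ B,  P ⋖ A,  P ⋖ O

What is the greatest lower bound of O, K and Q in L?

Common lower bounds of {O, K, Q}: I, P.
The greatest among these is P.

P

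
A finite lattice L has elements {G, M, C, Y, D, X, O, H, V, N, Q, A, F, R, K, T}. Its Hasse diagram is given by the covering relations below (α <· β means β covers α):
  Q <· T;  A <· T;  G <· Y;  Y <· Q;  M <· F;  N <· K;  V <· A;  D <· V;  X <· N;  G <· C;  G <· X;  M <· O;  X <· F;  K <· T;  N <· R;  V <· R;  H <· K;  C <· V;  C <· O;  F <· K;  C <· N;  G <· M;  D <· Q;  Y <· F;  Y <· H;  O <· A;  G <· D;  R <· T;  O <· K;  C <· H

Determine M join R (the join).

T

Common upper bounds of {M, R}: T.
The least among these is T.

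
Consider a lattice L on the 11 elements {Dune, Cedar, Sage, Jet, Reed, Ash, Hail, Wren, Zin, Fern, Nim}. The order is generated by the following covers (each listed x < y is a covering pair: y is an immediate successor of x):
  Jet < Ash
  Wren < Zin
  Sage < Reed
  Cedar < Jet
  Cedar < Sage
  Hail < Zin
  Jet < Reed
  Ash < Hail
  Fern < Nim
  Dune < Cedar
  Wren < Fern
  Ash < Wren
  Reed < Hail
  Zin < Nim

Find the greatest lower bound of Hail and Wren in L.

Ash

Common lower bounds of {Hail, Wren}: Ash, Cedar, Dune, Jet.
The greatest among these is Ash.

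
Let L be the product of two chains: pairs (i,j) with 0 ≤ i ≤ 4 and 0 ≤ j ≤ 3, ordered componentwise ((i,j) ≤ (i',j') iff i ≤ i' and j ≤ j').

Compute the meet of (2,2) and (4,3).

(2,2)

Common lower bounds of {(2,2), (4,3)}: (0,0), (0,1), (0,2), (1,0), (1,1), (1,2), (2,0), (2,1), (2,2).
The greatest among these is (2,2).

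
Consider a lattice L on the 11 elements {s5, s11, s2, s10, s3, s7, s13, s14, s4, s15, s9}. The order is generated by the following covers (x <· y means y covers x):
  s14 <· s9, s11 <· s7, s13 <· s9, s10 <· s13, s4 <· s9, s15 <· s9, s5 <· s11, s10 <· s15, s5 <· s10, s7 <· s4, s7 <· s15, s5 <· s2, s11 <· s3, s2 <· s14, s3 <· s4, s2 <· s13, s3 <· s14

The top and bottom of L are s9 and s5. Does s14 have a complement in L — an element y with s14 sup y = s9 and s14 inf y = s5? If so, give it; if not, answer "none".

Need y with s14 ∨ y = s9 and s14 ∧ y = s5.
Checking each element gives: s10.

s10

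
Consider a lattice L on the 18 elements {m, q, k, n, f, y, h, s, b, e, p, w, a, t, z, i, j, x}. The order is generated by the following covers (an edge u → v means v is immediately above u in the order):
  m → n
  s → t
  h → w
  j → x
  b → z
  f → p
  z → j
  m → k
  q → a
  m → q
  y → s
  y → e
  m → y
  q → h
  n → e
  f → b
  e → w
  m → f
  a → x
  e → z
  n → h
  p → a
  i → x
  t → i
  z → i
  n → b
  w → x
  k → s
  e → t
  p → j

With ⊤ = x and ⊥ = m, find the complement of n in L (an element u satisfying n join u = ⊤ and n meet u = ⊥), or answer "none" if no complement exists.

Need u with n ∨ u = x and n ∧ u = m.
Checking each element gives: a.

a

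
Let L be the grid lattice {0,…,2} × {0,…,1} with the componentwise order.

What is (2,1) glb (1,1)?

In a product of chains, the meet is componentwise min, giving (1,1).

(1,1)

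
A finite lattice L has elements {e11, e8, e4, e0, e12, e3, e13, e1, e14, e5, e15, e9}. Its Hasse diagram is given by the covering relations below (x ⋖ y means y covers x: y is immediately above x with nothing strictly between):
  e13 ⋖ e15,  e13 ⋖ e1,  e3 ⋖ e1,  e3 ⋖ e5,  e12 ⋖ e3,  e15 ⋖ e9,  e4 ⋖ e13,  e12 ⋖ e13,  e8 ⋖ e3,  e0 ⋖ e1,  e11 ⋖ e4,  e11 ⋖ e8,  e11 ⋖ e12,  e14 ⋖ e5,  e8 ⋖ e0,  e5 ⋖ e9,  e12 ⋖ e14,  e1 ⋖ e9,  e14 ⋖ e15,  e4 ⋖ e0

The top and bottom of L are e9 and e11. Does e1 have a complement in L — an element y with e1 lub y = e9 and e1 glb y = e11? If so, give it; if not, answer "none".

For every candidate y, either e1 ∨ y ≠ e9 or e1 ∧ y ≠ e11; no complement exists.

none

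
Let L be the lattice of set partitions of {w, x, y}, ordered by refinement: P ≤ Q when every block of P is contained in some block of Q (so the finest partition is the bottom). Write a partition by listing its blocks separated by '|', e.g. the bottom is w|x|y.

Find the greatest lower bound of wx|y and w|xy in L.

w|x|y

Common lower bounds of {wx|y, w|xy}: w|x|y.
The greatest among these is w|x|y.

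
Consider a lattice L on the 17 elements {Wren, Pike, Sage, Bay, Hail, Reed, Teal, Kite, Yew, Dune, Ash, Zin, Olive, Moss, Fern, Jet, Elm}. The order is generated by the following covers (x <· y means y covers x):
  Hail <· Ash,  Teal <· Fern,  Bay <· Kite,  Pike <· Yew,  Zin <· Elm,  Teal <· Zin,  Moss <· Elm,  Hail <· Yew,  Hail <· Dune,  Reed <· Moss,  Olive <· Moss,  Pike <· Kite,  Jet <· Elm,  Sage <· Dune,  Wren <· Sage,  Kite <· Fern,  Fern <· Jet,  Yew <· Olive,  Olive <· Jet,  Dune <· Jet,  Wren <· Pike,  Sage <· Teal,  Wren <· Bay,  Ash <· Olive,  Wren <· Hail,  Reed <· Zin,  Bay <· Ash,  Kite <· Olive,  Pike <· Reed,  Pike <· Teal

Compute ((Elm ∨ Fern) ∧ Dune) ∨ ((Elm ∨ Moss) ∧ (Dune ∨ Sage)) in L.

Elm ∨ Fern = Elm
Elm ∧ Dune = Dune
Elm ∨ Moss = Elm
Dune ∨ Sage = Dune
Elm ∧ Dune = Dune
Dune ∨ Dune = Dune

Dune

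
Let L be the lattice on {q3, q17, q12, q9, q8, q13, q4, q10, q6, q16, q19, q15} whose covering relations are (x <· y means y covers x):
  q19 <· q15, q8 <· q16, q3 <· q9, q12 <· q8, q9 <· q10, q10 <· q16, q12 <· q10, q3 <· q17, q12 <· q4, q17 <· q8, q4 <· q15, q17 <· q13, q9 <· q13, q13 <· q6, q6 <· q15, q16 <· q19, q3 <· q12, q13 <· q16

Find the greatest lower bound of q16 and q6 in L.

Common lower bounds of {q16, q6}: q13, q17, q3, q9.
The greatest among these is q13.

q13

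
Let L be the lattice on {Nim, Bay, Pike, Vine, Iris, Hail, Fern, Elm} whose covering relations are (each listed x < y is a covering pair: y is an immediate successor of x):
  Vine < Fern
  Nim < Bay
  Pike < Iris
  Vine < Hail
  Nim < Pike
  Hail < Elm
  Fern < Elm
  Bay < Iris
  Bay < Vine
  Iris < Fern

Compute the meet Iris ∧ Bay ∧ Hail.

Bay

Common lower bounds of {Iris, Bay, Hail}: Bay, Nim.
The greatest among these is Bay.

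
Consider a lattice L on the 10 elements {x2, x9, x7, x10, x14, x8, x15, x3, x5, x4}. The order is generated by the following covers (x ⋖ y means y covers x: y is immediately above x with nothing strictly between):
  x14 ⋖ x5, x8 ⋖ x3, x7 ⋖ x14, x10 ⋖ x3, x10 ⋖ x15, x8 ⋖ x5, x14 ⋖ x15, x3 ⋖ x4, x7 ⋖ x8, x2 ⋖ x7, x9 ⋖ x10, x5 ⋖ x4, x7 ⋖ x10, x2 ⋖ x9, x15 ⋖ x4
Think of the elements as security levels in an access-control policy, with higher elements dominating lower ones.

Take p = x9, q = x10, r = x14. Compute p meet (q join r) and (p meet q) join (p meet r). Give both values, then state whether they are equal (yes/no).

q join r = x15, so p meet (q join r) = x9 meet x15 = x9.
p meet q = x9 and p meet r = x2, so (p meet q) join (p meet r) = x9 join x2 = x9.
Equal: yes.

x9; x9; yes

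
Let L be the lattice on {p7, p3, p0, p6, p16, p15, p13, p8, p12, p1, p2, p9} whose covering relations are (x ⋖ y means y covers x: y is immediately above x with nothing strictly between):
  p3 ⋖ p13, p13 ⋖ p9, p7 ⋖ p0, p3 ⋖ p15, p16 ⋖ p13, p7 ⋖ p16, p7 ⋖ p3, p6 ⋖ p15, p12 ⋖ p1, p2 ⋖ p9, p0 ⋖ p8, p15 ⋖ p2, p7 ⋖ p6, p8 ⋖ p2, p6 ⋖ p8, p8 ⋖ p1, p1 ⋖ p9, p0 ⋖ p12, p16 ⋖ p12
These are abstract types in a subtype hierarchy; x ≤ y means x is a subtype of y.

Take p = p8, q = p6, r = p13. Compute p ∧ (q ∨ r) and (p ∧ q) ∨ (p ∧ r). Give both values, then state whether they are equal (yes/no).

q ∨ r = p9, so p ∧ (q ∨ r) = p8 ∧ p9 = p8.
p ∧ q = p6 and p ∧ r = p7, so (p ∧ q) ∨ (p ∧ r) = p6 ∨ p7 = p6.
Equal: no.

p8; p6; no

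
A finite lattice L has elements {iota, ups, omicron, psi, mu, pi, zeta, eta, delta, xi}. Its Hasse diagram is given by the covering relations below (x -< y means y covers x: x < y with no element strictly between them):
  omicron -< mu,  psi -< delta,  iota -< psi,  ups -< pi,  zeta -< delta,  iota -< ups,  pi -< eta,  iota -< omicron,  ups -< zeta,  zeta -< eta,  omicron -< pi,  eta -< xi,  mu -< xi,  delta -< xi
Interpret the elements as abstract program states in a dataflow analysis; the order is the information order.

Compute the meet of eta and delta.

Common lower bounds of {eta, delta}: iota, ups, zeta.
The greatest among these is zeta.

zeta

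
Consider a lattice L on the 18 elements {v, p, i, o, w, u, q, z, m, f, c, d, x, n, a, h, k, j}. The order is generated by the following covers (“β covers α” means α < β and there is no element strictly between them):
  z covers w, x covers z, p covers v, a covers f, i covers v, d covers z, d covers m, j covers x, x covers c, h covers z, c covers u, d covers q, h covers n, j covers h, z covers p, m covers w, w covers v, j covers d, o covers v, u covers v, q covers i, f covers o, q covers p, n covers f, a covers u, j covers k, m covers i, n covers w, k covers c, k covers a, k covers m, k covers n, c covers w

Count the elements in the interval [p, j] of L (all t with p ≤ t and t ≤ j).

The interval [p, j] = {d, h, j, p, q, x, z}, which has 7 elements.

7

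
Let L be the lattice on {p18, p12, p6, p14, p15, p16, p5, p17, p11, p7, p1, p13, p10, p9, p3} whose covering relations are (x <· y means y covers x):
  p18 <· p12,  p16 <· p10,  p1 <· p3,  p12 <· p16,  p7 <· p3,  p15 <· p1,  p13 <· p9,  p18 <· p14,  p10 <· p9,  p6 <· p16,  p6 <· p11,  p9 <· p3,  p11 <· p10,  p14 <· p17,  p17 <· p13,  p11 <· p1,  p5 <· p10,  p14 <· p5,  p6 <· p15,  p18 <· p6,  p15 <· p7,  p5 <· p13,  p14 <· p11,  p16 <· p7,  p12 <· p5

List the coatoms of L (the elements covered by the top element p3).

The coatoms are exactly the elements covered by p3: p1, p7, p9.

p1, p7, p9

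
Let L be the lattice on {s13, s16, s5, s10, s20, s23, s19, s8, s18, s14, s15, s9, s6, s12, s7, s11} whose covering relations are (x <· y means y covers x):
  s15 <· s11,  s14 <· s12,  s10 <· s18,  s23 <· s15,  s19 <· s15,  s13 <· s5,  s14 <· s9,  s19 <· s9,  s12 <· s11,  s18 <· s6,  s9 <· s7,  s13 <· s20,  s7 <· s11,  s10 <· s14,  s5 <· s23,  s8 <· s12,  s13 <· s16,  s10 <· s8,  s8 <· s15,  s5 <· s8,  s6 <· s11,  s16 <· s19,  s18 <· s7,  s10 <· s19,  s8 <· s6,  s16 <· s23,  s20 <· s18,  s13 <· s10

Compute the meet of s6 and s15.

Common lower bounds of {s6, s15}: s10, s13, s5, s8.
The greatest among these is s8.

s8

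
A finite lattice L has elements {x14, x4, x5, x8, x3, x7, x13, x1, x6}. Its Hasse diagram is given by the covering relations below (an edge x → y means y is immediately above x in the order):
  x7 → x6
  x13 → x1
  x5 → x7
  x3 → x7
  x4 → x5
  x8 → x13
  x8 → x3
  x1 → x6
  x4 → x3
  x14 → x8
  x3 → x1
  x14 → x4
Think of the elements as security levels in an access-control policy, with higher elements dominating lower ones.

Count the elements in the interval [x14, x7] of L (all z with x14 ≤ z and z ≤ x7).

6

The interval [x14, x7] = {x14, x3, x4, x5, x7, x8}, which has 6 elements.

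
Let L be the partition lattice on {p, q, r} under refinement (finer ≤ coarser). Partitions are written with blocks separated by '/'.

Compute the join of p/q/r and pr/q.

Common upper bounds of {p/q/r, pr/q}: pqr, pr/q.
The least among these is pr/q.

pr/q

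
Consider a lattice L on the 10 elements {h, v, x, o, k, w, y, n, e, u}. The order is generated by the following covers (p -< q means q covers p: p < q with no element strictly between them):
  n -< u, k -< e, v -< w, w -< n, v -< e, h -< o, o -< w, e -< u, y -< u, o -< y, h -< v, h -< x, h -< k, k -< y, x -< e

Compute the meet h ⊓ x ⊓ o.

h

Common lower bounds of {h, x, o}: h.
The greatest among these is h.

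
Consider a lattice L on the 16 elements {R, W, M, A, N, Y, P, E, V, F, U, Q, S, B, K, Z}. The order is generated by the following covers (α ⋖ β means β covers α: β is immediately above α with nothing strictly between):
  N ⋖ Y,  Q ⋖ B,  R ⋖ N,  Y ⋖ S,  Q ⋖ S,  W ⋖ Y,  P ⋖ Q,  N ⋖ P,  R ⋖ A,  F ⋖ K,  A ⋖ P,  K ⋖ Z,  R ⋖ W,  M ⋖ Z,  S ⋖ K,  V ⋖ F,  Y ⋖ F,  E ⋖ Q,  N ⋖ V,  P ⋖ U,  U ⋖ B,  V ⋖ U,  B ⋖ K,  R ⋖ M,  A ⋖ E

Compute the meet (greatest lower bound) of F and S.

Y

Common lower bounds of {F, S}: N, R, W, Y.
The greatest among these is Y.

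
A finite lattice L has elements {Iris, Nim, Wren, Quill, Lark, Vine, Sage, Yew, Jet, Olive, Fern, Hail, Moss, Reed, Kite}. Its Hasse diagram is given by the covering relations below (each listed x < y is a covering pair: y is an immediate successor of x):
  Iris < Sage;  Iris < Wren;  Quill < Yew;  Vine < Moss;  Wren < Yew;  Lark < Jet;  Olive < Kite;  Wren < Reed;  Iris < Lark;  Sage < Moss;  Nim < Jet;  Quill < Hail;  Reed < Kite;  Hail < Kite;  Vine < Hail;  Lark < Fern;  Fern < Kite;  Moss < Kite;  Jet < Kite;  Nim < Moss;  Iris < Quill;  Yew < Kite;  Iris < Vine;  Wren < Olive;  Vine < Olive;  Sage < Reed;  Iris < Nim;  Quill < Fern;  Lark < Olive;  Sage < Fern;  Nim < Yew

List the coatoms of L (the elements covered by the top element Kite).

The coatoms are exactly the elements covered by Kite: Fern, Hail, Jet, Moss, Olive, Reed, Yew.

Fern, Hail, Jet, Moss, Olive, Reed, Yew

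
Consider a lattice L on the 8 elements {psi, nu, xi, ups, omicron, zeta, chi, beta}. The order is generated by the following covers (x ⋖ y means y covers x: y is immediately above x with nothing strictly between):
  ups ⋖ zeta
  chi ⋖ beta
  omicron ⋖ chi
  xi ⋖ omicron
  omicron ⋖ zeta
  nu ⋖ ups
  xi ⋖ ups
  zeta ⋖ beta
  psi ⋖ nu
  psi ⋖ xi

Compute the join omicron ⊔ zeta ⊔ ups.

Common upper bounds of {omicron, zeta, ups}: beta, zeta.
The least among these is zeta.

zeta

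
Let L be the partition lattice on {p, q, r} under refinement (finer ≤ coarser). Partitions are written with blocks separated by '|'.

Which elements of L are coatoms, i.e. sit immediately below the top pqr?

pq|r, pr|q, p|qr

The coatoms are exactly the elements covered by pqr: pq|r, pr|q, p|qr.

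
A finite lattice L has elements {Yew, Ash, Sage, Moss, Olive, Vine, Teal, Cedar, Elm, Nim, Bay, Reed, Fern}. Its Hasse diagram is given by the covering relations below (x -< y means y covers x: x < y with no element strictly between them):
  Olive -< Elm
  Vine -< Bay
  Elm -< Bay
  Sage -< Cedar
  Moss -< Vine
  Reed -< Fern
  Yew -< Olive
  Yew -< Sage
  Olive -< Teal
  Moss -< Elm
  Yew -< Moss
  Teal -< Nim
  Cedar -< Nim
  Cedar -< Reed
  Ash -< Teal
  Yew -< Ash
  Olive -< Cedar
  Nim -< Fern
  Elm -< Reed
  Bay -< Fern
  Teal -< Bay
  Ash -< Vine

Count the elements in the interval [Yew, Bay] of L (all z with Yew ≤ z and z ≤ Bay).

The interval [Yew, Bay] = {Ash, Bay, Elm, Moss, Olive, Teal, Vine, Yew}, which has 8 elements.

8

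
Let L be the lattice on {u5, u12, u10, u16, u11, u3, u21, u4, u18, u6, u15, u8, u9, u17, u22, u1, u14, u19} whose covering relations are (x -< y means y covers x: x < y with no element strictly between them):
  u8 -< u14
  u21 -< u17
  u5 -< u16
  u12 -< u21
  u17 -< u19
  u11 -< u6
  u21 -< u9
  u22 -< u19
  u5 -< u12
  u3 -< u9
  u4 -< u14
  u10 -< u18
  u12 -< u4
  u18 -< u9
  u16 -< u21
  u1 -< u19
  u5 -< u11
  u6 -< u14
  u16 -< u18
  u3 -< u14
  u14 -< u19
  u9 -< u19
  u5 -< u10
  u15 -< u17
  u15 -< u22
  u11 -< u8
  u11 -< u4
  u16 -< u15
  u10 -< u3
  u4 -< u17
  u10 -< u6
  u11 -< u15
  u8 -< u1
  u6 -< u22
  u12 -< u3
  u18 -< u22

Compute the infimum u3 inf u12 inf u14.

u12

Common lower bounds of {u3, u12, u14}: u12, u5.
The greatest among these is u12.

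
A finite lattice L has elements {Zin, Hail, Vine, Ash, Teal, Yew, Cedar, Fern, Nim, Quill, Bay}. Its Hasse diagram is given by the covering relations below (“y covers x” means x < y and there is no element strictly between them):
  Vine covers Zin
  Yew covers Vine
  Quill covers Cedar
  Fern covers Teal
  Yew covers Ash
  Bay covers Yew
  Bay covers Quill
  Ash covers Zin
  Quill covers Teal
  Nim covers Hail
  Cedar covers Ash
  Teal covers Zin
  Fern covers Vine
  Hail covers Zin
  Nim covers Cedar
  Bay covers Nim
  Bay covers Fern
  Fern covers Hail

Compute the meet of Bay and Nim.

Nim

Common lower bounds of {Bay, Nim}: Ash, Cedar, Hail, Nim, Zin.
The greatest among these is Nim.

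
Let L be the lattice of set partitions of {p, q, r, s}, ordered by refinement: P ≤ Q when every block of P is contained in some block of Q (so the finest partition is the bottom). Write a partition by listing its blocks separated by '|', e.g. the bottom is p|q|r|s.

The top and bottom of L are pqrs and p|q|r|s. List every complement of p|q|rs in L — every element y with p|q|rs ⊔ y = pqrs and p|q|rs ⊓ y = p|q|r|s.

pqr|s, pqs|r, pr|qs, ps|qr

Need y with p|q|rs ∨ y = pqrs and p|q|rs ∧ y = p|q|r|s.
Checking each element gives: pqr|s, pqs|r, pr|qs, ps|qr.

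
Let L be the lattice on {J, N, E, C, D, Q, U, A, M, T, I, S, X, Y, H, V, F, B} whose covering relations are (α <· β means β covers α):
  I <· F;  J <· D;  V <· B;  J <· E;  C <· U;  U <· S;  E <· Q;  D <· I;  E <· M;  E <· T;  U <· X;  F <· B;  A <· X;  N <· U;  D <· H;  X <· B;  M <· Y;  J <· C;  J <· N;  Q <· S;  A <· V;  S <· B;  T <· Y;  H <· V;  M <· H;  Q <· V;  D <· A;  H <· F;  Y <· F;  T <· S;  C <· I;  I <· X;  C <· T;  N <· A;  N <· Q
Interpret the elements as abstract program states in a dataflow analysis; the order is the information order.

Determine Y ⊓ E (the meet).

Common lower bounds of {Y, E}: E, J.
The greatest among these is E.

E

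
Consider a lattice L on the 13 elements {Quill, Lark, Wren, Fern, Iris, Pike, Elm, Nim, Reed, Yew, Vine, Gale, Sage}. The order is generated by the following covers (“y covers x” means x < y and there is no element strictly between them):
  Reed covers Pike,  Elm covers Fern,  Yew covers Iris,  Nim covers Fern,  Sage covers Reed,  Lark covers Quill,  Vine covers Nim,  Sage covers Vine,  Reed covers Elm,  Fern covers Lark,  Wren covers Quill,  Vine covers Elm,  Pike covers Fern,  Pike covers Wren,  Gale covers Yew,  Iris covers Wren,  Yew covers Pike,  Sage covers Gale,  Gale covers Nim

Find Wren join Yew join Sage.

Sage

Common upper bounds of {Wren, Yew, Sage}: Sage.
The least among these is Sage.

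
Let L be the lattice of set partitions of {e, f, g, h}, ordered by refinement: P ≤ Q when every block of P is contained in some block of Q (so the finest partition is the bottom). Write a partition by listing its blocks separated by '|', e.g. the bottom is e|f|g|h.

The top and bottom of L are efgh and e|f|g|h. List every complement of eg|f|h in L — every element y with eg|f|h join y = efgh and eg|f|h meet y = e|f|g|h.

efh|g, ef|gh, eh|fg, e|fgh

Need y with eg|f|h ∨ y = efgh and eg|f|h ∧ y = e|f|g|h.
Checking each element gives: efh|g, ef|gh, eh|fg, e|fgh.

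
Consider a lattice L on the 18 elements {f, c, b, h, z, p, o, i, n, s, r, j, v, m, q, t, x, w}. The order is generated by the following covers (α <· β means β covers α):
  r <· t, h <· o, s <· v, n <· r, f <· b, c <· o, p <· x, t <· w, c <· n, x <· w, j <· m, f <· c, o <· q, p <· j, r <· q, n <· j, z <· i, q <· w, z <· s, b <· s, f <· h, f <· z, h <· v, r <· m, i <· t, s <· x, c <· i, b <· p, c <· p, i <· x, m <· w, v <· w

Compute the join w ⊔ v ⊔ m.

w

Common upper bounds of {w, v, m}: w.
The least among these is w.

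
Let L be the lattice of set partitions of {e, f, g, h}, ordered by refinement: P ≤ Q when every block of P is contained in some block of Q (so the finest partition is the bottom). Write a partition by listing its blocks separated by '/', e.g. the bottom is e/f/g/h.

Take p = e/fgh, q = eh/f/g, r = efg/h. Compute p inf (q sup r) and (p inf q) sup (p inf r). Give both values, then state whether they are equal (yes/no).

q sup r = efgh, so p inf (q sup r) = e/fgh inf efgh = e/fgh.
p inf q = e/f/g/h and p inf r = e/fg/h, so (p inf q) sup (p inf r) = e/f/g/h sup e/fg/h = e/fg/h.
Equal: no.

e/fgh; e/fg/h; no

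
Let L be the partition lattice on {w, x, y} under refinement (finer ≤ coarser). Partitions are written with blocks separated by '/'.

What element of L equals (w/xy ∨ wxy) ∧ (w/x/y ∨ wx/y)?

wx/y

w/xy ∨ wxy = wxy
w/x/y ∨ wx/y = wx/y
wxy ∧ wx/y = wx/y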